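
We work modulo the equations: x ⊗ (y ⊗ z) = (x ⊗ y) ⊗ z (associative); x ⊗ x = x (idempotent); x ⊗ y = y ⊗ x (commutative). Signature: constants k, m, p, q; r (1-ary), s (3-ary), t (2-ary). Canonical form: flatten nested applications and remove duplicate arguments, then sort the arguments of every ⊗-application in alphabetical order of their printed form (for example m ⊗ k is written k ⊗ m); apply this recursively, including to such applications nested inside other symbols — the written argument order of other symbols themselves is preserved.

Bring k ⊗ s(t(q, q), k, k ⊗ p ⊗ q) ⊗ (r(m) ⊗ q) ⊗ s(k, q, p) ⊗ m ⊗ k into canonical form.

Answer: k ⊗ m ⊗ q ⊗ r(m) ⊗ s(k, q, p) ⊗ s(t(q, q), k, k ⊗ p ⊗ q)

Derivation:
Merge nested applications:  k ⊗ s(t(q, q), k, k ⊗ p ⊗ q) ⊗ r(m) ⊗ q ⊗ s(k, q, p) ⊗ m ⊗ k
Deduplicate:  drop duplicate k
Sort arguments:  k ⊗ m ⊗ q ⊗ r(m) ⊗ s(k, q, p) ⊗ s(t(q, q), k, k ⊗ p ⊗ q)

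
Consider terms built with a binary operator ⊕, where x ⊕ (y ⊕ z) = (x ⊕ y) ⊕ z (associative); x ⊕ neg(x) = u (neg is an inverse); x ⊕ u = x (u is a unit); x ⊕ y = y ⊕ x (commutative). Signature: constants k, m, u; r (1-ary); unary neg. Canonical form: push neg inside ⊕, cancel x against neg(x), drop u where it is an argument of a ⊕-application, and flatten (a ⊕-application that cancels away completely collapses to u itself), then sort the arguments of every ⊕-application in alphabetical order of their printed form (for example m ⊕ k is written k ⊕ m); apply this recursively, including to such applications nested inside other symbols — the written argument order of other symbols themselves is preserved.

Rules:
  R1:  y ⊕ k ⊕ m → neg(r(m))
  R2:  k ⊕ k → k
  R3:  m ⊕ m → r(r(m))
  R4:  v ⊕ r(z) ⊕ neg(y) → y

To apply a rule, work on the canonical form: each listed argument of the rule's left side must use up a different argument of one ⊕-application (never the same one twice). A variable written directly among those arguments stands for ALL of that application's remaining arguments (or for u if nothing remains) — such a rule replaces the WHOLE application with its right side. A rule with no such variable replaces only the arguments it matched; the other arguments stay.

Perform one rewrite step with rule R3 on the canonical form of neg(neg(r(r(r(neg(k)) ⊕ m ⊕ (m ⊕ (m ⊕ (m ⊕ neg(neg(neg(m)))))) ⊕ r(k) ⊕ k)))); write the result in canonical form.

Canonical form:  r(r(k ⊕ m ⊕ m ⊕ m ⊕ r(k) ⊕ r(neg(k))))
Match R3:  consume m, m
New term:  r(r(k ⊕ m ⊕ r(k) ⊕ r(neg(k)) ⊕ r(r(m))))

Answer: r(r(k ⊕ m ⊕ r(k) ⊕ r(neg(k)) ⊕ r(r(m))))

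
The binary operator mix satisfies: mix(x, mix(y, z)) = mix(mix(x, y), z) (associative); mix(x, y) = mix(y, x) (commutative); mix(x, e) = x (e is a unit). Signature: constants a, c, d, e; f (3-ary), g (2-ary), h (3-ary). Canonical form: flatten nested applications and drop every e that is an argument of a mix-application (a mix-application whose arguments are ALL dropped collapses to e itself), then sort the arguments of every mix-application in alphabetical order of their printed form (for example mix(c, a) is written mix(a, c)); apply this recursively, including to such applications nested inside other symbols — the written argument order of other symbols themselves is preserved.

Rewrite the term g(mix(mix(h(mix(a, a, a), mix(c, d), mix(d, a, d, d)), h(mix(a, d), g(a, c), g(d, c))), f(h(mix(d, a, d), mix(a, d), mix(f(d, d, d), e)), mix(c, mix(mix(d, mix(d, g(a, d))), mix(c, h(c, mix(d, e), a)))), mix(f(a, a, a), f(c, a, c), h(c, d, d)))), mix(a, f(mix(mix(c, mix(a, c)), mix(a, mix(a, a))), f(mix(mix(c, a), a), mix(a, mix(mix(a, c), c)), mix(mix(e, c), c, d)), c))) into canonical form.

Descend into:  mix(mix(h(mix(a, a, a), mix(c, d), mix(d, a, d, d)), h(mix(a, d), g(a, c), g(d, c))), f(h(mix(d, a, d), mix(a, d), mix(f(d, d, d), e)), mix(c, mix(mix(d, mix(d, g(a, d))), mix(c, h(c, mix(d, e), a)))), mix(f(a, a, a), f(c, a, c), h(c, d, d))))
Un-nest:  mix(h(mix(a, a, a), mix(c, d), mix(d, a, d, d)), h(mix(a, d), g(a, c), g(d, c)), f(h(mix(d, a, d), mix(a, d), mix(f(d, d, d), e)), mix(c, mix(mix(d, mix(d, g(a, d))), mix(c, h(c, mix(d, e), a)))), mix(f(a, a, a), f(c, a, c), h(c, d, d))))
Canonicalize subterm:  h(mix(a, a, a), mix(c, d), mix(d, a, d, d))  →  h(mix(a, a, a), mix(c, d), mix(a, d, d, d))
Inside:  f(h(mix(d, a, d), mix(a, d), mix(f(d, d, d), e)), mix(c, mix(mix(d, mix(d, g(a, d))), mix(c, h(c, mix(d, e), a)))), mix(f(a, a, a), f(c, a, c), h(c, d, d)))  →  f(h(mix(a, d, d), mix(a, d), f(d, d, d)), mix(c, c, d, d, g(a, d), h(c, d, a)), mix(f(a, a, a), f(c, a, c), h(c, d, d)))
Order the arguments:  mix(f(h(mix(a, d, d), mix(a, d), f(d, d, d)), mix(c, c, d, d, g(a, d), h(c, d, a)), mix(f(a, a, a), f(c, a, c), h(c, d, d))), h(mix(a, a, a), mix(c, d), mix(a, d, d, d)), h(mix(a, d), g(a, c), g(d, c)))
Rebuild:  g(mix(f(h(mix(a, d, d), mix(a, d), f(d, d, d)), mix(c, c, d, d, g(a, d), h(c, d, a)), mix(f(a, a, a), f(c, a, c), h(c, d, d))), h(mix(a, a, a), mix(c, d), mix(a, d, d, d)), h(mix(a, d), g(a, c), g(d, c))), mix(a, f(mix(a, a, a, a, c, c), f(mix(a, a, c), mix(a, a, c, c), mix(c, c, d)), c)))

Answer: g(mix(f(h(mix(a, d, d), mix(a, d), f(d, d, d)), mix(c, c, d, d, g(a, d), h(c, d, a)), mix(f(a, a, a), f(c, a, c), h(c, d, d))), h(mix(a, a, a), mix(c, d), mix(a, d, d, d)), h(mix(a, d), g(a, c), g(d, c))), mix(a, f(mix(a, a, a, a, c, c), f(mix(a, a, c), mix(a, a, c, c), mix(c, c, d)), c)))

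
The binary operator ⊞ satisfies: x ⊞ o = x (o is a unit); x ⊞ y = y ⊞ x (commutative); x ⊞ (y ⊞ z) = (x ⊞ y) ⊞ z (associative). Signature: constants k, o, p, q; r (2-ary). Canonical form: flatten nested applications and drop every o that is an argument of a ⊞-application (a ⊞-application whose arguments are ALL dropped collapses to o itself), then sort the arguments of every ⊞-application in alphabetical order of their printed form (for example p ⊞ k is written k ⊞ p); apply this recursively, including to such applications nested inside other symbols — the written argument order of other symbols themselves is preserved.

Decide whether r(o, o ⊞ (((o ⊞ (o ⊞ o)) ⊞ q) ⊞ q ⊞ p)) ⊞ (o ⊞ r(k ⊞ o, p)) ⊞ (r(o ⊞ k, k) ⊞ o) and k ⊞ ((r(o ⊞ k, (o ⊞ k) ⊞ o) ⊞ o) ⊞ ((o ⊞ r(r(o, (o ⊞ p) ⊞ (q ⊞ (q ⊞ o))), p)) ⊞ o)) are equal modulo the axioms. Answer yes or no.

Answer: no — r(k, k) ⊞ r(k, p) ⊞ r(o, p ⊞ q ⊞ q) vs k ⊞ r(k, k) ⊞ r(r(o, p ⊞ q ⊞ q), p)

Derivation:
Left:  r(o, o ⊞ (((o ⊞ (o ⊞ o)) ⊞ q) ⊞ q ⊞ p)) ⊞ (o ⊞ r(k ⊞ o, p)) ⊞ (r(o ⊞ k, k) ⊞ o)
  Un-nest:  r(o, o ⊞ (((o ⊞ (o ⊞ o)) ⊞ q) ⊞ q ⊞ p)) ⊞ o ⊞ r(k ⊞ o, p) ⊞ r(o ⊞ k, k) ⊞ o
  Simplify inside:  r(o, o ⊞ (((o ⊞ (o ⊞ o)) ⊞ q) ⊞ q ⊞ p))  →  r(o, p ⊞ q ⊞ q)
  Simplify inside:  r(k ⊞ o, p)  →  r(k, p)
  Simplify inside:  r(o ⊞ k, k)  →  r(k, k)
  Drop the unit:  drop o (×2)
  Sort:  r(k, k) ⊞ r(k, p) ⊞ r(o, p ⊞ q ⊞ q)
Right:  k ⊞ ((r(o ⊞ k, (o ⊞ k) ⊞ o) ⊞ o) ⊞ ((o ⊞ r(r(o, (o ⊞ p) ⊞ (q ⊞ (q ⊞ o))), p)) ⊞ o))
  Merge nested applications:  k ⊞ r(o ⊞ k, (o ⊞ k) ⊞ o) ⊞ o ⊞ o ⊞ r(r(o, (o ⊞ p) ⊞ (q ⊞ (q ⊞ o))), p) ⊞ o
  Inside:  r(o ⊞ k, (o ⊞ k) ⊞ o)  →  r(k, k)
  Canonicalize subterm:  r(r(o, (o ⊞ p) ⊞ (q ⊞ (q ⊞ o))), p)  →  r(r(o, p ⊞ q ⊞ q), p)
  Unit:  drop o (×3)
  Order the arguments:  k ⊞ r(k, k) ⊞ r(r(o, p ⊞ q ⊞ q), p)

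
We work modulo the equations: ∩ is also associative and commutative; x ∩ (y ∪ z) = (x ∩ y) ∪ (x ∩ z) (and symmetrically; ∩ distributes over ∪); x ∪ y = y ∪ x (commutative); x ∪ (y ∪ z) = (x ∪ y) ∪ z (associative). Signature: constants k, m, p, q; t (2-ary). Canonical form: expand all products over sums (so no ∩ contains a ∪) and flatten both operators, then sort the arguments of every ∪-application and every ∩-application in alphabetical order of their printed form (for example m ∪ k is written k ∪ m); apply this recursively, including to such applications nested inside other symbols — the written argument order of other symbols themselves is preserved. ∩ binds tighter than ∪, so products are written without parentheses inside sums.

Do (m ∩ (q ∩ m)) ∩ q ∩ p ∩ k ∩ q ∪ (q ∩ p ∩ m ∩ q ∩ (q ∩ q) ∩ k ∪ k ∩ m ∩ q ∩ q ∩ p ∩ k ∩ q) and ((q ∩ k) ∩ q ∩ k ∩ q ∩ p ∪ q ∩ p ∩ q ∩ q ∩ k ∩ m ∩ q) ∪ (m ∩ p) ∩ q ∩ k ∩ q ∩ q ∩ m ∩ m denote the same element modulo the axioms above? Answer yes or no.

Answer: no — k ∩ k ∩ m ∩ p ∩ q ∩ q ∩ q ∪ k ∩ m ∩ m ∩ p ∩ q ∩ q ∩ q ∪ k ∩ m ∩ p ∩ q ∩ q ∩ q ∩ q vs k ∩ k ∩ p ∩ q ∩ q ∩ q ∪ k ∩ m ∩ m ∩ m ∩ p ∩ q ∩ q ∩ q ∪ k ∩ m ∩ p ∩ q ∩ q ∩ q ∩ q

Derivation:
Left:  (m ∩ (q ∩ m)) ∩ q ∩ p ∩ k ∩ q ∪ (q ∩ p ∩ m ∩ q ∩ (q ∩ q) ∩ k ∪ k ∩ m ∩ q ∩ q ∩ p ∩ k ∩ q)
  Flatten:  k ∩ m ∩ m ∩ p ∩ q ∩ q ∩ q ∪ k ∩ m ∩ p ∩ q ∩ q ∩ q ∩ q ∪ k ∩ k ∩ m ∩ p ∩ q ∩ q ∩ q
  Sort arguments:  k ∩ k ∩ m ∩ p ∩ q ∩ q ∩ q ∪ k ∩ m ∩ m ∩ p ∩ q ∩ q ∩ q ∪ k ∩ m ∩ p ∩ q ∩ q ∩ q ∩ q
Right:  ((q ∩ k) ∩ q ∩ k ∩ q ∩ p ∪ q ∩ p ∩ q ∩ q ∩ k ∩ m ∩ q) ∪ (m ∩ p) ∩ q ∩ k ∩ q ∩ q ∩ m ∩ m
  Un-nest:  k ∩ k ∩ p ∩ q ∩ q ∩ q ∪ k ∩ m ∩ p ∩ q ∩ q ∩ q ∩ q ∪ k ∩ m ∩ m ∩ m ∩ p ∩ q ∩ q ∩ q
  Sort:  k ∩ k ∩ p ∩ q ∩ q ∩ q ∪ k ∩ m ∩ m ∩ m ∩ p ∩ q ∩ q ∩ q ∪ k ∩ m ∩ p ∩ q ∩ q ∩ q ∩ q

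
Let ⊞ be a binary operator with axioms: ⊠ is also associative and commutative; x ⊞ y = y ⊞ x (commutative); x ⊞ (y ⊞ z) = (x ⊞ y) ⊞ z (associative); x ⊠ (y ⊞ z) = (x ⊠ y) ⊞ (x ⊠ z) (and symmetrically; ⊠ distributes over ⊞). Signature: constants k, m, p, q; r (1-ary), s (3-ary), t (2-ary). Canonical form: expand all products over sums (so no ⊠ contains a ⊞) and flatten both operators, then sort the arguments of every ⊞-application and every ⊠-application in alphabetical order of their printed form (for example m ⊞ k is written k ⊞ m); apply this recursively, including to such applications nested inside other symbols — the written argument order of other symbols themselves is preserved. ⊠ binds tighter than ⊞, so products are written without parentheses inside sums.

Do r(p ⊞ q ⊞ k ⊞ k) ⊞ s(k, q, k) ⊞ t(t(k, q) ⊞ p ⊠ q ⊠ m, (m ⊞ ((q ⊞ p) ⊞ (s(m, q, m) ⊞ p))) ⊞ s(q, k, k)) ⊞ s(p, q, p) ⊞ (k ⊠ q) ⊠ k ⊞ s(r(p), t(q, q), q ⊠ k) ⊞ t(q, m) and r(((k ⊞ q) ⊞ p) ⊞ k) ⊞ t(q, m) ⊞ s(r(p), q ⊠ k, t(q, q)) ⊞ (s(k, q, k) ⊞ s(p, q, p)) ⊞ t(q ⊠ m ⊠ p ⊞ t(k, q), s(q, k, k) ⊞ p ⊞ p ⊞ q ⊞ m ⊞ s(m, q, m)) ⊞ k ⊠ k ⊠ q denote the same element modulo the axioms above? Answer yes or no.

Answer: no — k ⊠ k ⊠ q ⊞ r(k ⊞ k ⊞ p ⊞ q) ⊞ s(k, q, k) ⊞ s(p, q, p) ⊞ s(r(p), t(q, q), k ⊠ q) ⊞ t(m ⊠ p ⊠ q ⊞ t(k, q), m ⊞ p ⊞ p ⊞ q ⊞ s(m, q, m) ⊞ s(q, k, k)) ⊞ t(q, m) vs k ⊠ k ⊠ q ⊞ r(k ⊞ k ⊞ p ⊞ q) ⊞ s(k, q, k) ⊞ s(p, q, p) ⊞ s(r(p), k ⊠ q, t(q, q)) ⊞ t(m ⊠ p ⊠ q ⊞ t(k, q), m ⊞ p ⊞ p ⊞ q ⊞ s(m, q, m) ⊞ s(q, k, k)) ⊞ t(q, m)

Derivation:
Left:  r(p ⊞ q ⊞ k ⊞ k) ⊞ s(k, q, k) ⊞ t(t(k, q) ⊞ p ⊠ q ⊠ m, (m ⊞ ((q ⊞ p) ⊞ (s(m, q, m) ⊞ p))) ⊞ s(q, k, k)) ⊞ s(p, q, p) ⊞ (k ⊠ q) ⊠ k ⊞ s(r(p), t(q, q), q ⊠ k) ⊞ t(q, m)
  Un-nest:  r(k ⊞ k ⊞ p ⊞ q) ⊞ s(k, q, k) ⊞ t(m ⊠ p ⊠ q ⊞ t(k, q), m ⊞ p ⊞ p ⊞ q ⊞ s(m, q, m) ⊞ s(q, k, k)) ⊞ s(p, q, p) ⊞ k ⊠ k ⊠ q ⊞ s(r(p), t(q, q), k ⊠ q) ⊞ t(q, m)
  Order the arguments:  k ⊠ k ⊠ q ⊞ r(k ⊞ k ⊞ p ⊞ q) ⊞ s(k, q, k) ⊞ s(p, q, p) ⊞ s(r(p), t(q, q), k ⊠ q) ⊞ t(m ⊠ p ⊠ q ⊞ t(k, q), m ⊞ p ⊞ p ⊞ q ⊞ s(m, q, m) ⊞ s(q, k, k)) ⊞ t(q, m)
Right:  r(((k ⊞ q) ⊞ p) ⊞ k) ⊞ t(q, m) ⊞ s(r(p), q ⊠ k, t(q, q)) ⊞ (s(k, q, k) ⊞ s(p, q, p)) ⊞ t(q ⊠ m ⊠ p ⊞ t(k, q), s(q, k, k) ⊞ p ⊞ p ⊞ q ⊞ m ⊞ s(m, q, m)) ⊞ k ⊠ k ⊠ q
  Flatten:  r(k ⊞ k ⊞ p ⊞ q) ⊞ t(q, m) ⊞ s(r(p), k ⊠ q, t(q, q)) ⊞ s(k, q, k) ⊞ s(p, q, p) ⊞ t(m ⊠ p ⊠ q ⊞ t(k, q), m ⊞ p ⊞ p ⊞ q ⊞ s(m, q, m) ⊞ s(q, k, k)) ⊞ k ⊠ k ⊠ q
  Sort:  k ⊠ k ⊠ q ⊞ r(k ⊞ k ⊞ p ⊞ q) ⊞ s(k, q, k) ⊞ s(p, q, p) ⊞ s(r(p), k ⊠ q, t(q, q)) ⊞ t(m ⊠ p ⊠ q ⊞ t(k, q), m ⊞ p ⊞ p ⊞ q ⊞ s(m, q, m) ⊞ s(q, k, k)) ⊞ t(q, m)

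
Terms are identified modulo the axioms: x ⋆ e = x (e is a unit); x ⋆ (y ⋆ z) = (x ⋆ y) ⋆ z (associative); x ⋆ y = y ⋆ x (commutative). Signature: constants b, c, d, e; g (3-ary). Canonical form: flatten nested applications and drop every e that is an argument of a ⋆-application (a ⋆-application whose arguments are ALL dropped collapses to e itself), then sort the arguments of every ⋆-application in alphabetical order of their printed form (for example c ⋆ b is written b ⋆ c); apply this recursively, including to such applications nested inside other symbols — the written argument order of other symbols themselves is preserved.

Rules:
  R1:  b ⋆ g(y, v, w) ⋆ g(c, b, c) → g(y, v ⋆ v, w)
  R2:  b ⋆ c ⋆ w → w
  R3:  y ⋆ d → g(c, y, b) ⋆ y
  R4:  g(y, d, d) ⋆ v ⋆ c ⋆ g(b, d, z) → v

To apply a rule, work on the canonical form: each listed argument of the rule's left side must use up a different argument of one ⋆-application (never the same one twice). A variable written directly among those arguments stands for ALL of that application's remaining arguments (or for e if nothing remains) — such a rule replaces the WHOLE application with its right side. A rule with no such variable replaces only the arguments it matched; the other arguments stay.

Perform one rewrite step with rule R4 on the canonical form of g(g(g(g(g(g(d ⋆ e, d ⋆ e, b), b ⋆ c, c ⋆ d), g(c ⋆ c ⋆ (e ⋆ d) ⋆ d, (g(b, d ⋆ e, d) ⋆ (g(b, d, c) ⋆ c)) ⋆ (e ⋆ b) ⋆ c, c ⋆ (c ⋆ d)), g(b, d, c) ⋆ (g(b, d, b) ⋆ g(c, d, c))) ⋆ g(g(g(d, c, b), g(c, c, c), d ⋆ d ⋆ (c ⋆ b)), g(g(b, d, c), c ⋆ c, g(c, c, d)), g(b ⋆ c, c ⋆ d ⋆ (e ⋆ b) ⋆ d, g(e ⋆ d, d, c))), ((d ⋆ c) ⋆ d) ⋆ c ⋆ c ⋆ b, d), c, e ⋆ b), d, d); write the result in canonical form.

Canonical form:  g(g(g(g(g(g(d, c, b), g(c, c, c), b ⋆ c ⋆ d ⋆ d), g(g(b, d, c), c ⋆ c, g(c, c, d)), g(b ⋆ c, b ⋆ c ⋆ d ⋆ d, g(d, d, c))) ⋆ g(g(g(d, d, b), b ⋆ c, c ⋆ d), g(c ⋆ c ⋆ d ⋆ d, b ⋆ c ⋆ c ⋆ g(b, d, c) ⋆ g(b, d, d), c ⋆ c ⋆ d), g(b, d, b) ⋆ g(b, d, c) ⋆ g(c, d, c)), b ⋆ c ⋆ c ⋆ c ⋆ d ⋆ d, d), c, b), d, d)
R4 matches:  uses c, g(b, d, c), g(b, d, d);  v := b ⋆ c, y := b, z := c
Every leftover argument binds to the variable; the entire application is replaced.
Result:  g(g(g(g(g(g(d, c, b), g(c, c, c), b ⋆ c ⋆ d ⋆ d), g(g(b, d, c), c ⋆ c, g(c, c, d)), g(b ⋆ c, b ⋆ c ⋆ d ⋆ d, g(d, d, c))) ⋆ g(g(g(d, d, b), b ⋆ c, c ⋆ d), g(c ⋆ c ⋆ d ⋆ d, b ⋆ c, c ⋆ c ⋆ d), g(b, d, b) ⋆ g(b, d, c) ⋆ g(c, d, c)), b ⋆ c ⋆ c ⋆ c ⋆ d ⋆ d, d), c, b), d, d)

Answer: g(g(g(g(g(g(d, c, b), g(c, c, c), b ⋆ c ⋆ d ⋆ d), g(g(b, d, c), c ⋆ c, g(c, c, d)), g(b ⋆ c, b ⋆ c ⋆ d ⋆ d, g(d, d, c))) ⋆ g(g(g(d, d, b), b ⋆ c, c ⋆ d), g(c ⋆ c ⋆ d ⋆ d, b ⋆ c, c ⋆ c ⋆ d), g(b, d, b) ⋆ g(b, d, c) ⋆ g(c, d, c)), b ⋆ c ⋆ c ⋆ c ⋆ d ⋆ d, d), c, b), d, d)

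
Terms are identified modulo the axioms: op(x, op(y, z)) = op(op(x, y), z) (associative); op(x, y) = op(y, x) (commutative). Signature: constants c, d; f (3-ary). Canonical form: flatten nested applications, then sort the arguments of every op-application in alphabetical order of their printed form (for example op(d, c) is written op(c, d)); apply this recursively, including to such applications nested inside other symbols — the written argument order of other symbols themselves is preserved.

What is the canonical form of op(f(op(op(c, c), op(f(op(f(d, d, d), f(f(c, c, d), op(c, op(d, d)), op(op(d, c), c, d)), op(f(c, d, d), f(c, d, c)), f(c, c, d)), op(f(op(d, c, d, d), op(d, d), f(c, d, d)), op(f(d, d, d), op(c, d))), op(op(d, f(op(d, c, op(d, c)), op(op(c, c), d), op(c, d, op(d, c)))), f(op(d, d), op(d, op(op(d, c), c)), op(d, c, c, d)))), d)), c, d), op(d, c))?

Un-nest:  op(f(op(op(c, c), op(f(op(f(d, d, d), f(f(c, c, d), op(c, op(d, d)), op(op(d, c), c, d)), op(f(c, d, d), f(c, d, c)), f(c, c, d)), op(f(op(d, c, d, d), op(d, d), f(c, d, d)), op(f(d, d, d), op(c, d))), op(op(d, f(op(d, c, op(d, c)), op(op(c, c), d), op(c, d, op(d, c)))), f(op(d, d), op(d, op(op(d, c), c)), op(d, c, c, d)))), d)), c, d), d, c)
Inside:  f(op(op(c, c), op(f(op(f(d, d, d), f(f(c, c, d), op(c, op(d, d)), op(op(d, c), c, d)), op(f(c, d, d), f(c, d, c)), f(c, c, d)), op(f(op(d, c, d, d), op(d, d), f(c, d, d)), op(f(d, d, d), op(c, d))), op(op(d, f(op(d, c, op(d, c)), op(op(c, c), d), op(c, d, op(d, c)))), f(op(d, d), op(d, op(op(d, c), c)), op(d, c, c, d)))), d)), c, d)  →  f(op(c, c, d, f(op(f(c, c, d), f(c, d, c), f(c, d, d), f(d, d, d), f(f(c, c, d), op(c, d, d), op(c, c, d, d))), op(c, d, f(d, d, d), f(op(c, d, d, d), op(d, d), f(c, d, d))), op(d, f(op(c, c, d, d), op(c, c, d), op(c, c, d, d)), f(op(d, d), op(c, c, d, d), op(c, c, d, d))))), c, d)
Order the arguments:  op(c, d, f(op(c, c, d, f(op(f(c, c, d), f(c, d, c), f(c, d, d), f(d, d, d), f(f(c, c, d), op(c, d, d), op(c, c, d, d))), op(c, d, f(d, d, d), f(op(c, d, d, d), op(d, d), f(c, d, d))), op(d, f(op(c, c, d, d), op(c, c, d), op(c, c, d, d)), f(op(d, d), op(c, c, d, d), op(c, c, d, d))))), c, d))

Answer: op(c, d, f(op(c, c, d, f(op(f(c, c, d), f(c, d, c), f(c, d, d), f(d, d, d), f(f(c, c, d), op(c, d, d), op(c, c, d, d))), op(c, d, f(d, d, d), f(op(c, d, d, d), op(d, d), f(c, d, d))), op(d, f(op(c, c, d, d), op(c, c, d), op(c, c, d, d)), f(op(d, d), op(c, c, d, d), op(c, c, d, d))))), c, d))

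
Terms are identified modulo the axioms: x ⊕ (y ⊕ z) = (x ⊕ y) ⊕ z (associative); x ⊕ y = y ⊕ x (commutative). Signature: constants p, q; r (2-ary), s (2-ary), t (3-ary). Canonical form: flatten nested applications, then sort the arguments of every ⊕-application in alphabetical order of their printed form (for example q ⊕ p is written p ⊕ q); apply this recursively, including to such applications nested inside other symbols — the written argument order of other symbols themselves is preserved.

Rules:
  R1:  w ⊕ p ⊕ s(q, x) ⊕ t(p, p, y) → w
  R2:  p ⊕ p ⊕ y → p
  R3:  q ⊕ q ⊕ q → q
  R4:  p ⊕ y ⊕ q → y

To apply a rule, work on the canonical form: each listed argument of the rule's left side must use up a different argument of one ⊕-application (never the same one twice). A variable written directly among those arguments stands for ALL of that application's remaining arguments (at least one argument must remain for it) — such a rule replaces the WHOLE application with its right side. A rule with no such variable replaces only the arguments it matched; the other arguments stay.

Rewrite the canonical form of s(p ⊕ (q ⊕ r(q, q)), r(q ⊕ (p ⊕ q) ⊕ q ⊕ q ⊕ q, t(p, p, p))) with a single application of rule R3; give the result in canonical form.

Answer: s(p ⊕ q ⊕ r(q, q), r(p ⊕ q ⊕ q ⊕ q, t(p, p, p)))

Derivation:
Canonical form:  s(p ⊕ q ⊕ r(q, q), r(p ⊕ q ⊕ q ⊕ q ⊕ q ⊕ q, t(p, p, p)))
R3 matches:  uses q, q, q
New term:  s(p ⊕ q ⊕ r(q, q), r(p ⊕ q ⊕ q ⊕ q, t(p, p, p)))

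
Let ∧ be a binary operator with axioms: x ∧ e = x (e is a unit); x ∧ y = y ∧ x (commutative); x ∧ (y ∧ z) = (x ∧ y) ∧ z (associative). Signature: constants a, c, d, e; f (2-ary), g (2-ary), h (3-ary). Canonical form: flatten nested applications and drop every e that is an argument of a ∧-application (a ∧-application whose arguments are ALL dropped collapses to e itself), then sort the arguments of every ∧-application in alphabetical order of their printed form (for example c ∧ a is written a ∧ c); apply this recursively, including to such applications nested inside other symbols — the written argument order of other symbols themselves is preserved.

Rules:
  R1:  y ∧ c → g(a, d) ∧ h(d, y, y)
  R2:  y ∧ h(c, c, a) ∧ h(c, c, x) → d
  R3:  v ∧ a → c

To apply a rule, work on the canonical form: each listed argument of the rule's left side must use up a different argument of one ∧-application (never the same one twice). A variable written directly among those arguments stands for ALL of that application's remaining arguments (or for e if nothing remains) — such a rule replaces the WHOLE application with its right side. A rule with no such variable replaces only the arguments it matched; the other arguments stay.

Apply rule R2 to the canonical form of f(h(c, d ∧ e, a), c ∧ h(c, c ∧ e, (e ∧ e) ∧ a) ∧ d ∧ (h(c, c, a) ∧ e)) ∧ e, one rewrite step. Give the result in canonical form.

Canonical form:  f(h(c, d, a), c ∧ d ∧ h(c, c, a) ∧ h(c, c, a))
Apply R2:  consuming h(c, c, a), h(c, c, a);  x := a, y := c ∧ d
Every leftover argument binds to the variable; the entire application is replaced.
Giving:  f(h(c, d, a), d)

Answer: f(h(c, d, a), d)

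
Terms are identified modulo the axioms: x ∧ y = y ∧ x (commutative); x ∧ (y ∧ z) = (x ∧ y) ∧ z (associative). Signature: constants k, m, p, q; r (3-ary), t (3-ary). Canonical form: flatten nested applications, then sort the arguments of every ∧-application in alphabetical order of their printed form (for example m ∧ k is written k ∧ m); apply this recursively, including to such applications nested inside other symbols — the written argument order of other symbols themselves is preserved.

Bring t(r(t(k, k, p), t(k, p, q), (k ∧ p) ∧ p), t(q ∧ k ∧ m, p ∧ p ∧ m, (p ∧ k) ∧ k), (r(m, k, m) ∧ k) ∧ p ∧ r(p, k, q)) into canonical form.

Focus inside:  (r(m, k, m) ∧ k) ∧ p ∧ r(p, k, q)
Un-nest:  r(m, k, m) ∧ k ∧ p ∧ r(p, k, q)
Order the arguments:  k ∧ p ∧ r(m, k, m) ∧ r(p, k, q)
Reassemble:  t(r(t(k, k, p), t(k, p, q), k ∧ p ∧ p), t(k ∧ m ∧ q, m ∧ p ∧ p, k ∧ k ∧ p), k ∧ p ∧ r(m, k, m) ∧ r(p, k, q))

Answer: t(r(t(k, k, p), t(k, p, q), k ∧ p ∧ p), t(k ∧ m ∧ q, m ∧ p ∧ p, k ∧ k ∧ p), k ∧ p ∧ r(m, k, m) ∧ r(p, k, q))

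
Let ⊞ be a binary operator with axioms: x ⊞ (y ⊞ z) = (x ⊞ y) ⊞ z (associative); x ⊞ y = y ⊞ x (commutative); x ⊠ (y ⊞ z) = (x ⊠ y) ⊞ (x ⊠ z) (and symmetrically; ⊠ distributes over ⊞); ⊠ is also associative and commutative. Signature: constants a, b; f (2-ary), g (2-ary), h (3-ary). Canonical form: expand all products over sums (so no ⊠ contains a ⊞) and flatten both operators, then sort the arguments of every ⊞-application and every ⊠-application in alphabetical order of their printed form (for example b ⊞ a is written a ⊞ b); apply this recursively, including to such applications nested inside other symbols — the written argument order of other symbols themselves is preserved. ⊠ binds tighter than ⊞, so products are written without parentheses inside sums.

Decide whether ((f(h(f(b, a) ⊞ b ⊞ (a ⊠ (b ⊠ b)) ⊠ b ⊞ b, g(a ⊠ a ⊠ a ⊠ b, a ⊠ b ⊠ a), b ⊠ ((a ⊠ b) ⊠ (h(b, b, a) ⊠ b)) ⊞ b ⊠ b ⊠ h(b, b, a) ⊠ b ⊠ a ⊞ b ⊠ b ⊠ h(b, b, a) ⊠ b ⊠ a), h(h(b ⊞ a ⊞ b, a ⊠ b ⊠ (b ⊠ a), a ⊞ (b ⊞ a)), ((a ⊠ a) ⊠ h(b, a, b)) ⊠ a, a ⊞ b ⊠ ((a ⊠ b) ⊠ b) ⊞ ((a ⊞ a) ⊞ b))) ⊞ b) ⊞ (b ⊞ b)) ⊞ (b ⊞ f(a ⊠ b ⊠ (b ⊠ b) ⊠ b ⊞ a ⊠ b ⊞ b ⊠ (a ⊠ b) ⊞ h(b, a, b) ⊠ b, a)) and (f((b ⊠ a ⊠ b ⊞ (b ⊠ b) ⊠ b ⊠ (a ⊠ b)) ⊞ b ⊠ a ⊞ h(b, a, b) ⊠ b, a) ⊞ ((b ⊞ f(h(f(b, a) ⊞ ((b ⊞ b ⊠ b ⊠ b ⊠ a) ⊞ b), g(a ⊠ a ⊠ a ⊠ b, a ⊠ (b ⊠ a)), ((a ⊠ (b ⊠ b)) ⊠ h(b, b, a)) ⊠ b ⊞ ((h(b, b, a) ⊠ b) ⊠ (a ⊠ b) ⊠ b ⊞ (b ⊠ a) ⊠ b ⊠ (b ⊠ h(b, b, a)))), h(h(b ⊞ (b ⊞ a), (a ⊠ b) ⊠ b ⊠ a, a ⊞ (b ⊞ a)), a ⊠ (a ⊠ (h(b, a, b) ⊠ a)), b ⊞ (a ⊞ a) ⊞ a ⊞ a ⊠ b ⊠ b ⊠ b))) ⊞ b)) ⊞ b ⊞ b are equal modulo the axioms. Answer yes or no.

Answer: yes — both canonical forms are b ⊞ b ⊞ b ⊞ b ⊞ f(a ⊠ b ⊞ a ⊠ b ⊠ b ⊞ a ⊠ b ⊠ b ⊠ b ⊠ b ⊞ b ⊠ h(b, a, b), a) ⊞ f(h(a ⊠ b ⊠ b ⊠ b ⊞ b ⊞ b ⊞ f(b, a), g(a ⊠ a ⊠ a ⊠ b, a ⊠ a ⊠ b), a ⊠ b ⊠ b ⊠ b ⊠ h(b, b, a) ⊞ a ⊠ b ⊠ b ⊠ b ⊠ h(b, b, a) ⊞ a ⊠ b ⊠ b ⊠ b ⊠ h(b, b, a)), h(h(a ⊞ b ⊞ b, a ⊠ a ⊠ b ⊠ b, a ⊞ a ⊞ b), a ⊠ a ⊠ a ⊠ h(b, a, b), a ⊞ a ⊞ a ⊞ a ⊠ b ⊠ b ⊠ b ⊞ b))

Derivation:
Left:  ((f(h(f(b, a) ⊞ b ⊞ (a ⊠ (b ⊠ b)) ⊠ b ⊞ b, g(a ⊠ a ⊠ a ⊠ b, a ⊠ b ⊠ a), b ⊠ ((a ⊠ b) ⊠ (h(b, b, a) ⊠ b)) ⊞ b ⊠ b ⊠ h(b, b, a) ⊠ b ⊠ a ⊞ b ⊠ b ⊠ h(b, b, a) ⊠ b ⊠ a), h(h(b ⊞ a ⊞ b, a ⊠ b ⊠ (b ⊠ a), a ⊞ (b ⊞ a)), ((a ⊠ a) ⊠ h(b, a, b)) ⊠ a, a ⊞ b ⊠ ((a ⊠ b) ⊠ b) ⊞ ((a ⊞ a) ⊞ b))) ⊞ b) ⊞ (b ⊞ b)) ⊞ (b ⊞ f(a ⊠ b ⊠ (b ⊠ b) ⊠ b ⊞ a ⊠ b ⊞ b ⊠ (a ⊠ b) ⊞ h(b, a, b) ⊠ b, a))
  Flatten:  f(h(a ⊠ b ⊠ b ⊠ b ⊞ b ⊞ b ⊞ f(b, a), g(a ⊠ a ⊠ a ⊠ b, a ⊠ a ⊠ b), a ⊠ b ⊠ b ⊠ b ⊠ h(b, b, a) ⊞ a ⊠ b ⊠ b ⊠ b ⊠ h(b, b, a) ⊞ a ⊠ b ⊠ b ⊠ b ⊠ h(b, b, a)), h(h(a ⊞ b ⊞ b, a ⊠ a ⊠ b ⊠ b, a ⊞ a ⊞ b), a ⊠ a ⊠ a ⊠ h(b, a, b), a ⊞ a ⊞ a ⊞ a ⊠ b ⊠ b ⊠ b ⊞ b)) ⊞ b ⊞ b ⊞ b ⊞ b ⊞ f(a ⊠ b ⊞ a ⊠ b ⊠ b ⊞ a ⊠ b ⊠ b ⊠ b ⊠ b ⊞ b ⊠ h(b, a, b), a)
  Sort arguments:  b ⊞ b ⊞ b ⊞ b ⊞ f(a ⊠ b ⊞ a ⊠ b ⊠ b ⊞ a ⊠ b ⊠ b ⊠ b ⊠ b ⊞ b ⊠ h(b, a, b), a) ⊞ f(h(a ⊠ b ⊠ b ⊠ b ⊞ b ⊞ b ⊞ f(b, a), g(a ⊠ a ⊠ a ⊠ b, a ⊠ a ⊠ b), a ⊠ b ⊠ b ⊠ b ⊠ h(b, b, a) ⊞ a ⊠ b ⊠ b ⊠ b ⊠ h(b, b, a) ⊞ a ⊠ b ⊠ b ⊠ b ⊠ h(b, b, a)), h(h(a ⊞ b ⊞ b, a ⊠ a ⊠ b ⊠ b, a ⊞ a ⊞ b), a ⊠ a ⊠ a ⊠ h(b, a, b), a ⊞ a ⊞ a ⊞ a ⊠ b ⊠ b ⊠ b ⊞ b))
Right:  (f((b ⊠ a ⊠ b ⊞ (b ⊠ b) ⊠ b ⊠ (a ⊠ b)) ⊞ b ⊠ a ⊞ h(b, a, b) ⊠ b, a) ⊞ ((b ⊞ f(h(f(b, a) ⊞ ((b ⊞ b ⊠ b ⊠ b ⊠ a) ⊞ b), g(a ⊠ a ⊠ a ⊠ b, a ⊠ (b ⊠ a)), ((a ⊠ (b ⊠ b)) ⊠ h(b, b, a)) ⊠ b ⊞ ((h(b, b, a) ⊠ b) ⊠ (a ⊠ b) ⊠ b ⊞ (b ⊠ a) ⊠ b ⊠ (b ⊠ h(b, b, a)))), h(h(b ⊞ (b ⊞ a), (a ⊠ b) ⊠ b ⊠ a, a ⊞ (b ⊞ a)), a ⊠ (a ⊠ (h(b, a, b) ⊠ a)), b ⊞ (a ⊞ a) ⊞ a ⊞ a ⊠ b ⊠ b ⊠ b))) ⊞ b)) ⊞ b ⊞ b
  Flatten:  f(a ⊠ b ⊞ a ⊠ b ⊠ b ⊞ a ⊠ b ⊠ b ⊠ b ⊠ b ⊞ b ⊠ h(b, a, b), a) ⊞ b ⊞ f(h(a ⊠ b ⊠ b ⊠ b ⊞ b ⊞ b ⊞ f(b, a), g(a ⊠ a ⊠ a ⊠ b, a ⊠ a ⊠ b), a ⊠ b ⊠ b ⊠ b ⊠ h(b, b, a) ⊞ a ⊠ b ⊠ b ⊠ b ⊠ h(b, b, a) ⊞ a ⊠ b ⊠ b ⊠ b ⊠ h(b, b, a)), h(h(a ⊞ b ⊞ b, a ⊠ a ⊠ b ⊠ b, a ⊞ a ⊞ b), a ⊠ a ⊠ a ⊠ h(b, a, b), a ⊞ a ⊞ a ⊞ a ⊠ b ⊠ b ⊠ b ⊞ b)) ⊞ b ⊞ b ⊞ b
  Sort:  b ⊞ b ⊞ b ⊞ b ⊞ f(a ⊠ b ⊞ a ⊠ b ⊠ b ⊞ a ⊠ b ⊠ b ⊠ b ⊠ b ⊞ b ⊠ h(b, a, b), a) ⊞ f(h(a ⊠ b ⊠ b ⊠ b ⊞ b ⊞ b ⊞ f(b, a), g(a ⊠ a ⊠ a ⊠ b, a ⊠ a ⊠ b), a ⊠ b ⊠ b ⊠ b ⊠ h(b, b, a) ⊞ a ⊠ b ⊠ b ⊠ b ⊠ h(b, b, a) ⊞ a ⊠ b ⊠ b ⊠ b ⊠ h(b, b, a)), h(h(a ⊞ b ⊞ b, a ⊠ a ⊠ b ⊠ b, a ⊞ a ⊞ b), a ⊠ a ⊠ a ⊠ h(b, a, b), a ⊞ a ⊞ a ⊞ a ⊠ b ⊠ b ⊠ b ⊞ b))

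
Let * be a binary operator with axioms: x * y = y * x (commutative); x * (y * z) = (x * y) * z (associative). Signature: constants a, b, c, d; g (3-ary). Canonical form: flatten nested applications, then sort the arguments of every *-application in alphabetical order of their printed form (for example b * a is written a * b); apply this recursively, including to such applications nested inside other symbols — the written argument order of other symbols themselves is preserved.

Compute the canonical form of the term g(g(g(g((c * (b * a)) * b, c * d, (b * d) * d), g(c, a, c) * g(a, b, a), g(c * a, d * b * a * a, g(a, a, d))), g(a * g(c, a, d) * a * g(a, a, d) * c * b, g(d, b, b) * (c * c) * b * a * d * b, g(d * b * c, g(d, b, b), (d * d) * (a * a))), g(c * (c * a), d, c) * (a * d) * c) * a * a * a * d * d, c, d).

Answer: g(a * a * a * d * d * g(g(g(a * b * b * c, c * d, b * d * d), g(a, b, a) * g(c, a, c), g(a * c, a * a * b * d, g(a, a, d))), g(a * a * b * c * g(a, a, d) * g(c, a, d), a * b * b * c * c * d * g(d, b, b), g(b * c * d, g(d, b, b), a * a * d * d)), a * c * d * g(a * c * c, d, c)), c, d)

Derivation:
Focus inside:  g(g(g((c * (b * a)) * b, c * d, (b * d) * d), g(c, a, c) * g(a, b, a), g(c * a, d * b * a * a, g(a, a, d))), g(a * g(c, a, d) * a * g(a, a, d) * c * b, g(d, b, b) * (c * c) * b * a * d * b, g(d * b * c, g(d, b, b), (d * d) * (a * a))), g(c * (c * a), d, c) * (a * d) * c) * a * a * a * d * d
Inside:  g(g(g((c * (b * a)) * b, c * d, (b * d) * d), g(c, a, c) * g(a, b, a), g(c * a, d * b * a * a, g(a, a, d))), g(a * g(c, a, d) * a * g(a, a, d) * c * b, g(d, b, b) * (c * c) * b * a * d * b, g(d * b * c, g(d, b, b), (d * d) * (a * a))), g(c * (c * a), d, c) * (a * d) * c)  →  g(g(g(a * b * b * c, c * d, b * d * d), g(a, b, a) * g(c, a, c), g(a * c, a * a * b * d, g(a, a, d))), g(a * a * b * c * g(a, a, d) * g(c, a, d), a * b * b * c * c * d * g(d, b, b), g(b * c * d, g(d, b, b), a * a * d * d)), a * c * d * g(a * c * c, d, c))
Order the arguments:  a * a * a * d * d * g(g(g(a * b * b * c, c * d, b * d * d), g(a, b, a) * g(c, a, c), g(a * c, a * a * b * d, g(a, a, d))), g(a * a * b * c * g(a, a, d) * g(c, a, d), a * b * b * c * c * d * g(d, b, b), g(b * c * d, g(d, b, b), a * a * d * d)), a * c * d * g(a * c * c, d, c))
Rebuild:  g(a * a * a * d * d * g(g(g(a * b * b * c, c * d, b * d * d), g(a, b, a) * g(c, a, c), g(a * c, a * a * b * d, g(a, a, d))), g(a * a * b * c * g(a, a, d) * g(c, a, d), a * b * b * c * c * d * g(d, b, b), g(b * c * d, g(d, b, b), a * a * d * d)), a * c * d * g(a * c * c, d, c)), c, d)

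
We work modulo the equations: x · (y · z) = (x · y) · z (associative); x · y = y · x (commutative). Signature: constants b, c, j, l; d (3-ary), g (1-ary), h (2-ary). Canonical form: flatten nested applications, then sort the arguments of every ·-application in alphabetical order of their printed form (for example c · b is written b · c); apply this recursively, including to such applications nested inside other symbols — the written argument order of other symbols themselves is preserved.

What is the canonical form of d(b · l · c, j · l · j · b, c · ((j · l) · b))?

Answer: d(b · c · l, b · j · j · l, b · c · j · l)

Derivation:
Descend into:  c · ((j · l) · b)
Merge nested applications:  c · j · l · b
Sort arguments:  b · c · j · l
Rebuild:  d(b · c · l, b · j · j · l, b · c · j · l)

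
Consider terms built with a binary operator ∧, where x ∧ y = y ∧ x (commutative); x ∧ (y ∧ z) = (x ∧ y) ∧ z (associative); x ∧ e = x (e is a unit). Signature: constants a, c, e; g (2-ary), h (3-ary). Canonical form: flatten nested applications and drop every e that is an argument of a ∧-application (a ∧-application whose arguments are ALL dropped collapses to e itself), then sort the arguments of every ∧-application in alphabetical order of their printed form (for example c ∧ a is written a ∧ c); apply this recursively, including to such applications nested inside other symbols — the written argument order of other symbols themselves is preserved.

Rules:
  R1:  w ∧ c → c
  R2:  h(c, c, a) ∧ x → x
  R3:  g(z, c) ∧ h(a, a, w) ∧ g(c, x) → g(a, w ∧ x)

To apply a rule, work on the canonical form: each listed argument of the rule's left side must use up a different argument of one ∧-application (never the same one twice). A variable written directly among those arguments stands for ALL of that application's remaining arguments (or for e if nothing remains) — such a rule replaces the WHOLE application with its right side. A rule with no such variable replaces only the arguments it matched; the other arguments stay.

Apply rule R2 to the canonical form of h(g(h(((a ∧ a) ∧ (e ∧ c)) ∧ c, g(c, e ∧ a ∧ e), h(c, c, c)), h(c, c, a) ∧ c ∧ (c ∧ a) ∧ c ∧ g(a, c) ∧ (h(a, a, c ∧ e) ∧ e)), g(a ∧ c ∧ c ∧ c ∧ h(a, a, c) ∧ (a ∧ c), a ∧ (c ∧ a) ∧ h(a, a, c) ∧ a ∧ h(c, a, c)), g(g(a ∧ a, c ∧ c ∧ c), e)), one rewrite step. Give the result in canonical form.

Answer: h(g(h(a ∧ a ∧ c ∧ c, g(c, a), h(c, c, c)), a ∧ c ∧ c ∧ c ∧ g(a, c) ∧ h(a, a, c)), g(a ∧ a ∧ c ∧ c ∧ c ∧ c ∧ h(a, a, c), a ∧ a ∧ a ∧ c ∧ h(a, a, c) ∧ h(c, a, c)), g(g(a ∧ a, c ∧ c ∧ c), e))

Derivation:
Canonical form:  h(g(h(a ∧ a ∧ c ∧ c, g(c, a), h(c, c, c)), a ∧ c ∧ c ∧ c ∧ g(a, c) ∧ h(a, a, c) ∧ h(c, c, a)), g(a ∧ a ∧ c ∧ c ∧ c ∧ c ∧ h(a, a, c), a ∧ a ∧ a ∧ c ∧ h(a, a, c) ∧ h(c, a, c)), g(g(a ∧ a, c ∧ c ∧ c), e))
R2 matches:  uses h(c, c, a);  x := a ∧ c ∧ c ∧ c ∧ g(a, c) ∧ h(a, a, c)
Every leftover argument binds to the variable; the entire application is replaced.
Giving:  h(g(h(a ∧ a ∧ c ∧ c, g(c, a), h(c, c, c)), a ∧ c ∧ c ∧ c ∧ g(a, c) ∧ h(a, a, c)), g(a ∧ a ∧ c ∧ c ∧ c ∧ c ∧ h(a, a, c), a ∧ a ∧ a ∧ c ∧ h(a, a, c) ∧ h(c, a, c)), g(g(a ∧ a, c ∧ c ∧ c), e))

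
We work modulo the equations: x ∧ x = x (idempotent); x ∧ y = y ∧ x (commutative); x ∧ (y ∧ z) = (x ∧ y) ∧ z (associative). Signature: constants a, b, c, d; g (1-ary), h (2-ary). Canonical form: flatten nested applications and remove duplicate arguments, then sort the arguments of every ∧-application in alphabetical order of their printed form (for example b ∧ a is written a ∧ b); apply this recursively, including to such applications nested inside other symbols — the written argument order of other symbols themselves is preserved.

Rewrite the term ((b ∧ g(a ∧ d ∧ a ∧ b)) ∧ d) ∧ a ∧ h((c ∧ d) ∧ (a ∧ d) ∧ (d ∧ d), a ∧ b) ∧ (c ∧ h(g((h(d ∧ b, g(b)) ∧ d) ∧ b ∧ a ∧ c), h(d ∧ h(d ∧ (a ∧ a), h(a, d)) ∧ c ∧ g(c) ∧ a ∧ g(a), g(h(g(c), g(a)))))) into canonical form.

Merge nested applications:  b ∧ g(a ∧ d ∧ a ∧ b) ∧ d ∧ a ∧ h((c ∧ d) ∧ (a ∧ d) ∧ (d ∧ d), a ∧ b) ∧ c ∧ h(g((h(d ∧ b, g(b)) ∧ d) ∧ b ∧ a ∧ c), h(d ∧ h(d ∧ (a ∧ a), h(a, d)) ∧ c ∧ g(c) ∧ a ∧ g(a), g(h(g(c), g(a)))))
Simplify inside:  g(a ∧ d ∧ a ∧ b)  →  g(a ∧ b ∧ d)
Inside:  h((c ∧ d) ∧ (a ∧ d) ∧ (d ∧ d), a ∧ b)  →  h(a ∧ c ∧ d, a ∧ b)
Inside:  h(g((h(d ∧ b, g(b)) ∧ d) ∧ b ∧ a ∧ c), h(d ∧ h(d ∧ (a ∧ a), h(a, d)) ∧ c ∧ g(c) ∧ a ∧ g(a), g(h(g(c), g(a)))))  →  h(g(a ∧ b ∧ c ∧ d ∧ h(b ∧ d, g(b))), h(a ∧ c ∧ d ∧ g(a) ∧ g(c) ∧ h(a ∧ d, h(a, d)), g(h(g(c), g(a)))))
Order the arguments:  a ∧ b ∧ c ∧ d ∧ g(a ∧ b ∧ d) ∧ h(a ∧ c ∧ d, a ∧ b) ∧ h(g(a ∧ b ∧ c ∧ d ∧ h(b ∧ d, g(b))), h(a ∧ c ∧ d ∧ g(a) ∧ g(c) ∧ h(a ∧ d, h(a, d)), g(h(g(c), g(a)))))

Answer: a ∧ b ∧ c ∧ d ∧ g(a ∧ b ∧ d) ∧ h(a ∧ c ∧ d, a ∧ b) ∧ h(g(a ∧ b ∧ c ∧ d ∧ h(b ∧ d, g(b))), h(a ∧ c ∧ d ∧ g(a) ∧ g(c) ∧ h(a ∧ d, h(a, d)), g(h(g(c), g(a)))))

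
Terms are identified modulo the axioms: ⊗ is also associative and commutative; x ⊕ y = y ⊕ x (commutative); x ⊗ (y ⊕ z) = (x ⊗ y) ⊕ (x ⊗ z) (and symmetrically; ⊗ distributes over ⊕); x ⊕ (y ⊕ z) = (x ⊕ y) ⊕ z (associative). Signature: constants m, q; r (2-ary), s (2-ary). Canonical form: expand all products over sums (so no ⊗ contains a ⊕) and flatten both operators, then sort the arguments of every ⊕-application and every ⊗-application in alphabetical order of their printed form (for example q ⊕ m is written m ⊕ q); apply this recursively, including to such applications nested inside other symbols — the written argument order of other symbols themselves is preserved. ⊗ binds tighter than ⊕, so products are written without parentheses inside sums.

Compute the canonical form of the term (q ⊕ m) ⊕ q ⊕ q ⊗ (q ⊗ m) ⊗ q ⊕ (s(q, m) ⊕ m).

Un-nest:  q ⊕ m ⊕ q ⊕ m ⊗ q ⊗ q ⊗ q ⊕ s(q, m) ⊕ m
Sort arguments:  m ⊕ m ⊕ m ⊗ q ⊗ q ⊗ q ⊕ q ⊕ q ⊕ s(q, m)

Answer: m ⊕ m ⊕ m ⊗ q ⊗ q ⊗ q ⊕ q ⊕ q ⊕ s(q, m)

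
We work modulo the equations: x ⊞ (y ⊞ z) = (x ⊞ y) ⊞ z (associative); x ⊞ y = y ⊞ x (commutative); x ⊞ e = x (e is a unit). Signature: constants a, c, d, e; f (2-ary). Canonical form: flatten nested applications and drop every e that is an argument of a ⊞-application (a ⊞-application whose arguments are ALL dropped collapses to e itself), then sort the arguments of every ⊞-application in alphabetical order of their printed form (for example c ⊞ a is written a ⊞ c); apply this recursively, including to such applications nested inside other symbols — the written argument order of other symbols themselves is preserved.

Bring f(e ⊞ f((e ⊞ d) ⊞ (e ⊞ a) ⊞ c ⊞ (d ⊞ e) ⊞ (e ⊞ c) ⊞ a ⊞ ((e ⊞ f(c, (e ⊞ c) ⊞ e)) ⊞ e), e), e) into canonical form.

Descend into:  e ⊞ f((e ⊞ d) ⊞ (e ⊞ a) ⊞ c ⊞ (d ⊞ e) ⊞ (e ⊞ c) ⊞ a ⊞ ((e ⊞ f(c, (e ⊞ c) ⊞ e)) ⊞ e), e)
Inside:  f((e ⊞ d) ⊞ (e ⊞ a) ⊞ c ⊞ (d ⊞ e) ⊞ (e ⊞ c) ⊞ a ⊞ ((e ⊞ f(c, (e ⊞ c) ⊞ e)) ⊞ e), e)  →  f(a ⊞ a ⊞ c ⊞ c ⊞ d ⊞ d ⊞ f(c, c), e)
Drop the unit:  drop e
Sort arguments:  f(a ⊞ a ⊞ c ⊞ c ⊞ d ⊞ d ⊞ f(c, c), e)
Put back:  f(f(a ⊞ a ⊞ c ⊞ c ⊞ d ⊞ d ⊞ f(c, c), e), e)

Answer: f(f(a ⊞ a ⊞ c ⊞ c ⊞ d ⊞ d ⊞ f(c, c), e), e)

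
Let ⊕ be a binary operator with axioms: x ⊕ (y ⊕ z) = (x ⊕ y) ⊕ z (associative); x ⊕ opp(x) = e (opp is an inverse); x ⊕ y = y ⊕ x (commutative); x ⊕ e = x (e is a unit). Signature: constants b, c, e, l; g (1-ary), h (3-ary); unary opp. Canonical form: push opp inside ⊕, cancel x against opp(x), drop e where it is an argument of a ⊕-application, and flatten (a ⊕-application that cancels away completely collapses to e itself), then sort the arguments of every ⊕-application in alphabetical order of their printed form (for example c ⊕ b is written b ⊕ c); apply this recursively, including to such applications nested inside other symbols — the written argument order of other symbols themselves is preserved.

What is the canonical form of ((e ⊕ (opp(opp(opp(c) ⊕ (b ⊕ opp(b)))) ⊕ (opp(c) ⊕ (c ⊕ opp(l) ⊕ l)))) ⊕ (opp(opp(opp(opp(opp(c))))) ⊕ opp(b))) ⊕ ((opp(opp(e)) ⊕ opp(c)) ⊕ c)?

Answer: opp(b) ⊕ opp(c) ⊕ opp(c)

Derivation:
Push opp inside:  distribute opp over ⊕ and collapse double opp
Inverses cancel:  l cancels
Combine occurrences:  opp(c) ⊕ opp(c) ⊕ opp(b)
Sort arguments:  opp(b) ⊕ opp(c) ⊕ opp(c)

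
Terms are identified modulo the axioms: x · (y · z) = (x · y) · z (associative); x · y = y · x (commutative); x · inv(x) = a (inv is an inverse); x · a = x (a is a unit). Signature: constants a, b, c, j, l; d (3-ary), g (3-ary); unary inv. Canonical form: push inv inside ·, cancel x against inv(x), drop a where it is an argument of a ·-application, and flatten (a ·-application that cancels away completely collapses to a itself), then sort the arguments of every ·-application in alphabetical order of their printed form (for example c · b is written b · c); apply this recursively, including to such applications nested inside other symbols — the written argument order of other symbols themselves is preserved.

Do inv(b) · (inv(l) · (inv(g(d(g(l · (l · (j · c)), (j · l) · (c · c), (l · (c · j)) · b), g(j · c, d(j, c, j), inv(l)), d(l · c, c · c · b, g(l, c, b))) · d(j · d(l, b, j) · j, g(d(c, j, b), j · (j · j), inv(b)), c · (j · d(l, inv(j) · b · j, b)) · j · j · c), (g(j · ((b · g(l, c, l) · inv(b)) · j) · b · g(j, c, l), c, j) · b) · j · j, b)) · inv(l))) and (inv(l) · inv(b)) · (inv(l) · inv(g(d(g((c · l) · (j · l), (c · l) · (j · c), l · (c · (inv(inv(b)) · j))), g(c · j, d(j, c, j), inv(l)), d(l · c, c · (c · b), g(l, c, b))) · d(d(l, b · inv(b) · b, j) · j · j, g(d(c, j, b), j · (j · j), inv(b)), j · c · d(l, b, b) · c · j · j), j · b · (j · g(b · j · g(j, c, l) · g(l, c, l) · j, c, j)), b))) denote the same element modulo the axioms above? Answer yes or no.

Left:  inv(b) · (inv(l) · (inv(g(d(g(l · (l · (j · c)), (j · l) · (c · c), (l · (c · j)) · b), g(j · c, d(j, c, j), inv(l)), d(l · c, c · c · b, g(l, c, b))) · d(j · d(l, b, j) · j, g(d(c, j, b), j · (j · j), inv(b)), c · (j · d(l, inv(j) · b · j, b)) · j · j · c), (g(j · ((b · g(l, c, l) · inv(b)) · j) · b · g(j, c, l), c, j) · b) · j · j, b)) · inv(l)))
  Collect:  inv(b) · inv(l) · inv(l) · inv(g(d(d(l, b, j) · j · j, g(d(c, j, b), j · j · j, inv(b)), c · c · d(l, b, b) · j · j · j) · d(g(c · j · l · l, c · c · j · l, b · c · j · l), g(c · j, d(j, c, j), inv(l)), d(c · l, b · c · c, g(l, c, b))), b · g(b · g(j, c, l) · g(l, c, l) · j · j, c, j) · j · j, b))
  Order the arguments:  inv(b) · inv(g(d(d(l, b, j) · j · j, g(d(c, j, b), j · j · j, inv(b)), c · c · d(l, b, b) · j · j · j) · d(g(c · j · l · l, c · c · j · l, b · c · j · l), g(c · j, d(j, c, j), inv(l)), d(c · l, b · c · c, g(l, c, b))), b · g(b · g(j, c, l) · g(l, c, l) · j · j, c, j) · j · j, b)) · inv(l) · inv(l)
Right:  (inv(l) · inv(b)) · (inv(l) · inv(g(d(g((c · l) · (j · l), (c · l) · (j · c), l · (c · (inv(inv(b)) · j))), g(c · j, d(j, c, j), inv(l)), d(l · c, c · (c · b), g(l, c, b))) · d(d(l, b · inv(b) · b, j) · j · j, g(d(c, j, b), j · (j · j), inv(b)), j · c · d(l, b, b) · c · j · j), j · b · (j · g(b · j · g(j, c, l) · g(l, c, l) · j, c, j)), b)))
  Push inv inside:  distribute inv over · and collapse double inv
  Collect:  inv(l) · inv(l) · inv(b) · inv(g(d(d(l, b, j) · j · j, g(d(c, j, b), j · j · j, inv(b)), c · c · d(l, b, b) · j · j · j) · d(g(c · j · l · l, c · c · j · l, b · c · j · l), g(c · j, d(j, c, j), inv(l)), d(c · l, b · c · c, g(l, c, b))), b · g(b · g(j, c, l) · g(l, c, l) · j · j, c, j) · j · j, b))
  Order the arguments:  inv(b) · inv(g(d(d(l, b, j) · j · j, g(d(c, j, b), j · j · j, inv(b)), c · c · d(l, b, b) · j · j · j) · d(g(c · j · l · l, c · c · j · l, b · c · j · l), g(c · j, d(j, c, j), inv(l)), d(c · l, b · c · c, g(l, c, b))), b · g(b · g(j, c, l) · g(l, c, l) · j · j, c, j) · j · j, b)) · inv(l) · inv(l)

Answer: yes — both canonical forms are inv(b) · inv(g(d(d(l, b, j) · j · j, g(d(c, j, b), j · j · j, inv(b)), c · c · d(l, b, b) · j · j · j) · d(g(c · j · l · l, c · c · j · l, b · c · j · l), g(c · j, d(j, c, j), inv(l)), d(c · l, b · c · c, g(l, c, b))), b · g(b · g(j, c, l) · g(l, c, l) · j · j, c, j) · j · j, b)) · inv(l) · inv(l)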